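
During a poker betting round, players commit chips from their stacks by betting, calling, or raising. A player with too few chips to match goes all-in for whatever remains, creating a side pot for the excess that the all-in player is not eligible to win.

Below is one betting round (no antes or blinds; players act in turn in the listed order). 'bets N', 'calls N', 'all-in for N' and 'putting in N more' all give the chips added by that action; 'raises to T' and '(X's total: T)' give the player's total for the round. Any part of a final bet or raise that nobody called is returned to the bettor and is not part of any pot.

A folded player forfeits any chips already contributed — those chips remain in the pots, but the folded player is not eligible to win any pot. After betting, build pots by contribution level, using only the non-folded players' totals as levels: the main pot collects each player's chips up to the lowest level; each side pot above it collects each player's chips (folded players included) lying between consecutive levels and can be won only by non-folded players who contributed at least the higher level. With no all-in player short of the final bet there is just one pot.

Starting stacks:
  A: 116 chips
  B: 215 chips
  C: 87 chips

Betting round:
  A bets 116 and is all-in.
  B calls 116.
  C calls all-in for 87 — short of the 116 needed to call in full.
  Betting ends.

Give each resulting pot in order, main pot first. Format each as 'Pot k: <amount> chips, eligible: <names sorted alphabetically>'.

Pot 1: 261 chips, eligible: A, B, C
Pot 2: 58 chips, eligible: A, B

Derivation:
Contributions: A=116, B=116, C=87
Pot levels (distinct totals of non-folded players): 87, 116
Layer 1-87: 87 each from A, B, C = 87*3 = 261 chips; eligible A, B, C
Layer 88-116: 29 each from A, B = 29*2 = 58 chips; eligible A, B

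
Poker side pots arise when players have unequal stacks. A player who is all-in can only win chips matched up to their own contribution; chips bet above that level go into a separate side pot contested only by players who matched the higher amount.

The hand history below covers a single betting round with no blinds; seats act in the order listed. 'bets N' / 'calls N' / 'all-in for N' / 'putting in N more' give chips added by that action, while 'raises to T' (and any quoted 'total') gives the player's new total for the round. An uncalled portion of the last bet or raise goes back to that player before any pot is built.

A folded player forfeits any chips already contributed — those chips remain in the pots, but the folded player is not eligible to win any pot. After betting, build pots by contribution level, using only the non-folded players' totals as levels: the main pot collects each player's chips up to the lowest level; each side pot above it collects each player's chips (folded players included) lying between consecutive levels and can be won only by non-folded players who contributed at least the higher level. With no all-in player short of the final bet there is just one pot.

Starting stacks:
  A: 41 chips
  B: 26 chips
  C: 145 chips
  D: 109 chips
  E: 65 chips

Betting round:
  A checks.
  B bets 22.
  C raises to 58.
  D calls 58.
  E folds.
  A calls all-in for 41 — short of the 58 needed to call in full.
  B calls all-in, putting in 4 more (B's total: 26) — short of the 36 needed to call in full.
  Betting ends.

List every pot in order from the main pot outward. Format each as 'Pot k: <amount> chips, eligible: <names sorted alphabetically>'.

Contributions: A=41, B=26, C=58, D=58
Folded: E
Pot levels (distinct totals of non-folded players): 26, 41, 58
Layer 1-26: 26 each from A, B, C, D = 26*4 = 104 chips; eligible A, B, C, D
Layer 27-41: 15 each from A, C, D = 15*3 = 45 chips; eligible A, C, D
Layer 42-58: 17 each from C, D = 17*2 = 34 chips; eligible C, D

Pot 1: 104 chips, eligible: A, B, C, D
Pot 2: 45 chips, eligible: A, C, D
Pot 3: 34 chips, eligible: C, D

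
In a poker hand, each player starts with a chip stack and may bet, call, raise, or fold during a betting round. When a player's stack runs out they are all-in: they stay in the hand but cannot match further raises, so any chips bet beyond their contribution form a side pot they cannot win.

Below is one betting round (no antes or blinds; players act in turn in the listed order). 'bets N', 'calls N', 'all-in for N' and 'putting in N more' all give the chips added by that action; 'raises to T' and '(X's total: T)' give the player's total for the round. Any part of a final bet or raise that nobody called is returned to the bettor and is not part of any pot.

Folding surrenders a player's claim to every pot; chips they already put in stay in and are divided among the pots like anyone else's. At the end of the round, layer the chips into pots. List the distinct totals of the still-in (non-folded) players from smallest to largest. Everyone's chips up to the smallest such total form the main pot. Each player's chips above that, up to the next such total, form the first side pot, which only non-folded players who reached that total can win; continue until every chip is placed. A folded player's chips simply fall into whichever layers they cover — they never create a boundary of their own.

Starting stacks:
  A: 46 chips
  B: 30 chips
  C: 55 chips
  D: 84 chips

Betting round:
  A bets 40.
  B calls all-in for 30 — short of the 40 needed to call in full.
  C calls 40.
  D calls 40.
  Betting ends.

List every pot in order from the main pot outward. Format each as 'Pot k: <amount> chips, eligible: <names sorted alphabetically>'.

Pot 1: 120 chips, eligible: A, B, C, D
Pot 2: 30 chips, eligible: A, C, D

Derivation:
Contributions: A=40, B=30, C=40, D=40
Pot levels (distinct totals of non-folded players): 30, 40
Layer 1-30: 30 each from A, B, C, D = 30*4 = 120 chips; eligible A, B, C, D
Layer 31-40: 10 each from A, C, D = 10*3 = 30 chips; eligible A, C, D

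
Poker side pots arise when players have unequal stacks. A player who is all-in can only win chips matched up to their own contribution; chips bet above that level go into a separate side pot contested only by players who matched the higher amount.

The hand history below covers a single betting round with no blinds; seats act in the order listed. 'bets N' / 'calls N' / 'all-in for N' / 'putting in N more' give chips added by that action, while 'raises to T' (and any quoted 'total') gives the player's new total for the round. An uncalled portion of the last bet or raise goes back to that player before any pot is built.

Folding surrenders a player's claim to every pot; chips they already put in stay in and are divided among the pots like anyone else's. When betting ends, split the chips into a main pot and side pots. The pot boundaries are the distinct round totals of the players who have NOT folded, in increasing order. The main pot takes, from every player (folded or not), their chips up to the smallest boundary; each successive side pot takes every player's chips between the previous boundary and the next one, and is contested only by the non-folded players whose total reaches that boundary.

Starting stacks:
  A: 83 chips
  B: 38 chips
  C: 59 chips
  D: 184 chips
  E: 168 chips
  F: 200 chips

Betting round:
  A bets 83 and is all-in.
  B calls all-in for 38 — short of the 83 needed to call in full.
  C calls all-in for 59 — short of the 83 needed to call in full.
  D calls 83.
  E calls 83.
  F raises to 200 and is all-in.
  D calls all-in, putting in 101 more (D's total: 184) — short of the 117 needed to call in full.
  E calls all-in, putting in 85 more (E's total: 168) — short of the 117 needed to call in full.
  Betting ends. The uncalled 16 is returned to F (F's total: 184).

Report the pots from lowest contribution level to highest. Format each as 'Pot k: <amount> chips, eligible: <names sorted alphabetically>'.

Contributions (after 16 returned to F): A=83, B=38, C=59, D=184, E=168, F=184
Pot levels (distinct totals of non-folded players): 38, 59, 83, 168, 184
Layer 1-38: 38 each from A, B, C, D, E, F = 38*6 = 228 chips; eligible A, B, C, D, E, F
Layer 39-59: 21 each from A, C, D, E, F = 21*5 = 105 chips; eligible A, C, D, E, F
Layer 60-83: 24 each from A, D, E, F = 24*4 = 96 chips; eligible A, D, E, F
Layer 84-168: 85 each from D, E, F = 85*3 = 255 chips; eligible D, E, F
Layer 169-184: 16 each from D, F = 16*2 = 32 chips; eligible D, F

Pot 1: 228 chips, eligible: A, B, C, D, E, F
Pot 2: 105 chips, eligible: A, C, D, E, F
Pot 3: 96 chips, eligible: A, D, E, F
Pot 4: 255 chips, eligible: D, E, F
Pot 5: 32 chips, eligible: D, F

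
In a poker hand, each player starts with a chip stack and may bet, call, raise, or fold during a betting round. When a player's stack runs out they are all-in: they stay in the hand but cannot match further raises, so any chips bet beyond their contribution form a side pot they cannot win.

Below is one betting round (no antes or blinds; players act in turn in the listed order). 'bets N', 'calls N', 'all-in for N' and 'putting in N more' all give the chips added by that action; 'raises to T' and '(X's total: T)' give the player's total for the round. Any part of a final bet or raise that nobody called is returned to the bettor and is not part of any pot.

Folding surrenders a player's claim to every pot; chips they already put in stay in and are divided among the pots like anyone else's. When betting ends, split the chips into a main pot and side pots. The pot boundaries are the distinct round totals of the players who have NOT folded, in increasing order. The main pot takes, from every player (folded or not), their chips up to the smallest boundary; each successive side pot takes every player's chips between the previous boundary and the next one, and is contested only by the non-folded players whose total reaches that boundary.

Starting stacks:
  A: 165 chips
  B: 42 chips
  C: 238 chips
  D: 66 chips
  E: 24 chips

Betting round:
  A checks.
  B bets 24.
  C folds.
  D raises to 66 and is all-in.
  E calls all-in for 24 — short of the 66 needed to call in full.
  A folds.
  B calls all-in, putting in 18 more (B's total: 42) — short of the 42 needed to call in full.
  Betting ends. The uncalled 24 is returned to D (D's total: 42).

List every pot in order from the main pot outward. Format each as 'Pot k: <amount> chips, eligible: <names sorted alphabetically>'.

Pot 1: 72 chips, eligible: B, D, E
Pot 2: 36 chips, eligible: B, D

Derivation:
Contributions (after 24 returned to D): B=42, D=42, E=24
Folded: A, C
Pot levels (distinct totals of non-folded players): 24, 42
Layer 1-24: 24 each from B, D, E = 24*3 = 72 chips; eligible B, D, E
Layer 25-42: 18 each from B, D = 18*2 = 36 chips; eligible B, D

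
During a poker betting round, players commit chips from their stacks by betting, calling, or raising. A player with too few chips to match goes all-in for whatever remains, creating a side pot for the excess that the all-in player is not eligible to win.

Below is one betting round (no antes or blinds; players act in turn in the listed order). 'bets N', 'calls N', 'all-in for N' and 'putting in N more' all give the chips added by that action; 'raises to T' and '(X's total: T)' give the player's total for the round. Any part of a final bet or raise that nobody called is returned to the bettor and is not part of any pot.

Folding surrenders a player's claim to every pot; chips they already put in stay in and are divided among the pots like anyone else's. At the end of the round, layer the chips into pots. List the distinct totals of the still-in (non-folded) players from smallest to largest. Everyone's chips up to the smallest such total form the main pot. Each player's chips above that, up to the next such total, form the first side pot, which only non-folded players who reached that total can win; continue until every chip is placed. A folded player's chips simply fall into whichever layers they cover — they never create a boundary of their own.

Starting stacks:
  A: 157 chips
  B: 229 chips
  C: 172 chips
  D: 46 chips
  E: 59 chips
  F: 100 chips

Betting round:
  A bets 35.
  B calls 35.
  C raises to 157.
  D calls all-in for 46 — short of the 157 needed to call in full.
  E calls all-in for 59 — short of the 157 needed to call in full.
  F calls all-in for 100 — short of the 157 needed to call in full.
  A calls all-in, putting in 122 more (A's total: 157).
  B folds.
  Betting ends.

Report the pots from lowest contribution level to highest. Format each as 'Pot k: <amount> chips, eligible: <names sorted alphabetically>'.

Pot 1: 265 chips, eligible: A, C, D, E, F
Pot 2: 52 chips, eligible: A, C, E, F
Pot 3: 123 chips, eligible: A, C, F
Pot 4: 114 chips, eligible: A, C

Derivation:
Contributions: A=157, B=35, C=157, D=46, E=59, F=100
Folded: B
Pot levels (distinct totals of non-folded players): 46, 59, 100, 157
Layer 1-46: A 46 + B 35 + C 46 + D 46 + E 46 + F 46 = 265 chips; eligible A, C, D, E, F
Layer 47-59: 13 each from A, C, E, F = 13*4 = 52 chips; eligible A, C, E, F
Layer 60-100: 41 each from A, C, F = 41*3 = 123 chips; eligible A, C, F
Layer 101-157: 57 each from A, C = 57*2 = 114 chips; eligible A, C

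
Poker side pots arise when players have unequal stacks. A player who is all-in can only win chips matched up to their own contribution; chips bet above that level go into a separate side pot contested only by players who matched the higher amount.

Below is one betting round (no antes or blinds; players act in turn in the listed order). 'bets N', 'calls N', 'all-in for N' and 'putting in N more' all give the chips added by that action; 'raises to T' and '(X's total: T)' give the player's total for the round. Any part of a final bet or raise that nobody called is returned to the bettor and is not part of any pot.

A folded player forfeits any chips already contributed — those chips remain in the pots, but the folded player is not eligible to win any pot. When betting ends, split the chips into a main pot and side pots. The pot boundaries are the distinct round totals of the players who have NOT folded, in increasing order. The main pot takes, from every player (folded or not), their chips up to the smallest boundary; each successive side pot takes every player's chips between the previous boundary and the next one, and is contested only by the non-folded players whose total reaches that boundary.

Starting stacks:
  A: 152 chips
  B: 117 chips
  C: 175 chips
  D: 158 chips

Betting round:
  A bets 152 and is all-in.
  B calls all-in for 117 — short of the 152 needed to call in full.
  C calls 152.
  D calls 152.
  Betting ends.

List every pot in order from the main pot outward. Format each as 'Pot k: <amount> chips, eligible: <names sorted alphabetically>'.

Contributions: A=152, B=117, C=152, D=152
Pot levels (distinct totals of non-folded players): 117, 152
Layer 1-117: 117 each from A, B, C, D = 117*4 = 468 chips; eligible A, B, C, D
Layer 118-152: 35 each from A, C, D = 35*3 = 105 chips; eligible A, C, D

Pot 1: 468 chips, eligible: A, B, C, D
Pot 2: 105 chips, eligible: A, C, D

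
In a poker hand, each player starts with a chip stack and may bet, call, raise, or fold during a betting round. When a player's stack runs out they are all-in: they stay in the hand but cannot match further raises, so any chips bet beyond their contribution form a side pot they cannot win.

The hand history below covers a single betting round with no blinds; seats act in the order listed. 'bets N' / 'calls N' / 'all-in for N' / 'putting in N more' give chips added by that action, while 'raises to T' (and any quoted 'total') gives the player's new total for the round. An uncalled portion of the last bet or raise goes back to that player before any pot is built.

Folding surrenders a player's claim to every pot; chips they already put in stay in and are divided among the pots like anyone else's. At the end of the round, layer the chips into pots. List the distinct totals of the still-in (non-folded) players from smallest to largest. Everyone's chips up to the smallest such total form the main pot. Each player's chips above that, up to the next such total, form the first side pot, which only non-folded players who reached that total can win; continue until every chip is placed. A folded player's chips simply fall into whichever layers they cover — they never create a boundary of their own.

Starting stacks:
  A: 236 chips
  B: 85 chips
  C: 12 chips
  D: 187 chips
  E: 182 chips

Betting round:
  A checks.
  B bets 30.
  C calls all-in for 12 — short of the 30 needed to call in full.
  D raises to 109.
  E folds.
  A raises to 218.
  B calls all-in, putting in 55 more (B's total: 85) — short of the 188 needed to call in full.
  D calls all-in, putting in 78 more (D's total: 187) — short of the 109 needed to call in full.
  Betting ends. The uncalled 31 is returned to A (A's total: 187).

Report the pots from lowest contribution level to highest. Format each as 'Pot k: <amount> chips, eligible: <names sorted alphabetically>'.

Contributions (after 31 returned to A): A=187, B=85, C=12, D=187
Folded: E
Pot levels (distinct totals of non-folded players): 12, 85, 187
Layer 1-12: 12 each from A, B, C, D = 12*4 = 48 chips; eligible A, B, C, D
Layer 13-85: 73 each from A, B, D = 73*3 = 219 chips; eligible A, B, D
Layer 86-187: 102 each from A, D = 102*2 = 204 chips; eligible A, D

Pot 1: 48 chips, eligible: A, B, C, D
Pot 2: 219 chips, eligible: A, B, D
Pot 3: 204 chips, eligible: A, D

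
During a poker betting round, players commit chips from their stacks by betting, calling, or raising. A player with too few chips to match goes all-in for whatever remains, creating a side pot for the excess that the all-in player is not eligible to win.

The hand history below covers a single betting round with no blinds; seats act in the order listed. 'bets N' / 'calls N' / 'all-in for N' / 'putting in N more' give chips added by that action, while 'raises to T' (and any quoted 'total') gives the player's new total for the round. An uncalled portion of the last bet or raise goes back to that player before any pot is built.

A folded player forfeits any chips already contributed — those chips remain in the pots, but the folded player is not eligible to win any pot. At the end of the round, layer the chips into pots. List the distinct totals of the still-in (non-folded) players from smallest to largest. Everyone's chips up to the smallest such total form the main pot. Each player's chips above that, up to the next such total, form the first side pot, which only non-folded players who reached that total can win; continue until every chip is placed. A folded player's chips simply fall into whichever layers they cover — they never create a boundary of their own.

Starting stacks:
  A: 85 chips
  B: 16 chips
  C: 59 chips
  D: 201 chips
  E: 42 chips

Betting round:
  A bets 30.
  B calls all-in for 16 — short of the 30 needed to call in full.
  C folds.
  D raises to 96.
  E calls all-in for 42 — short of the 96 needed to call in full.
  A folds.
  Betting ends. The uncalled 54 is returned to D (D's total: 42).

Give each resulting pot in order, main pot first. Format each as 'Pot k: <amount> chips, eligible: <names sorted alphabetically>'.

Contributions (after 54 returned to D): A=30, B=16, D=42, E=42
Folded: A, C
Pot levels (distinct totals of non-folded players): 16, 42
Layer 1-16: 16 each from A, B, D, E = 16*4 = 64 chips; eligible B, D, E
Layer 17-42: A 14 + D 26 + E 26 = 66 chips; eligible D, E

Pot 1: 64 chips, eligible: B, D, E
Pot 2: 66 chips, eligible: D, E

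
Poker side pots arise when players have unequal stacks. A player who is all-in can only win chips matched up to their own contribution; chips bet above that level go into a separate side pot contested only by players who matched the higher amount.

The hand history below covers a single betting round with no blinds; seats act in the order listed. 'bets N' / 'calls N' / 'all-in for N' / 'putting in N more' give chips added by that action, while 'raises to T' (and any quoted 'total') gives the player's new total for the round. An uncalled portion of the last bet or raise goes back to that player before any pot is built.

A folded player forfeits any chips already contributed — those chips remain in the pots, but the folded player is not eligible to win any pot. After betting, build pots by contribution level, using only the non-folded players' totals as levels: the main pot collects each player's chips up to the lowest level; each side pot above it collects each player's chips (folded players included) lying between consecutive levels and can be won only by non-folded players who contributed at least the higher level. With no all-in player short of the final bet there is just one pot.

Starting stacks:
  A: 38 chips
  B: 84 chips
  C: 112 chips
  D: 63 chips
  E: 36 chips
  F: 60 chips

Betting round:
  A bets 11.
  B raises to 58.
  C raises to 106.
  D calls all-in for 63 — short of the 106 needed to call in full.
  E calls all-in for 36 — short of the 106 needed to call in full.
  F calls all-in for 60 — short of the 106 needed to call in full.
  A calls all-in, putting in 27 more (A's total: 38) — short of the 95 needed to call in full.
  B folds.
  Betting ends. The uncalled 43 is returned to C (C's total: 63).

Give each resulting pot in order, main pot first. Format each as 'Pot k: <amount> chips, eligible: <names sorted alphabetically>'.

Pot 1: 216 chips, eligible: A, C, D, E, F
Pot 2: 10 chips, eligible: A, C, D, F
Pot 3: 86 chips, eligible: C, D, F
Pot 4: 6 chips, eligible: C, D

Derivation:
Contributions (after 43 returned to C): A=38, B=58, C=63, D=63, E=36, F=60
Folded: B
Pot levels (distinct totals of non-folded players): 36, 38, 60, 63
Layer 1-36: 36 each from A, B, C, D, E, F = 36*6 = 216 chips; eligible A, C, D, E, F
Layer 37-38: 2 each from A, B, C, D, F = 2*5 = 10 chips; eligible A, C, D, F
Layer 39-60: B 20 + C 22 + D 22 + F 22 = 86 chips; eligible C, D, F
Layer 61-63: 3 each from C, D = 3*2 = 6 chips; eligible C, D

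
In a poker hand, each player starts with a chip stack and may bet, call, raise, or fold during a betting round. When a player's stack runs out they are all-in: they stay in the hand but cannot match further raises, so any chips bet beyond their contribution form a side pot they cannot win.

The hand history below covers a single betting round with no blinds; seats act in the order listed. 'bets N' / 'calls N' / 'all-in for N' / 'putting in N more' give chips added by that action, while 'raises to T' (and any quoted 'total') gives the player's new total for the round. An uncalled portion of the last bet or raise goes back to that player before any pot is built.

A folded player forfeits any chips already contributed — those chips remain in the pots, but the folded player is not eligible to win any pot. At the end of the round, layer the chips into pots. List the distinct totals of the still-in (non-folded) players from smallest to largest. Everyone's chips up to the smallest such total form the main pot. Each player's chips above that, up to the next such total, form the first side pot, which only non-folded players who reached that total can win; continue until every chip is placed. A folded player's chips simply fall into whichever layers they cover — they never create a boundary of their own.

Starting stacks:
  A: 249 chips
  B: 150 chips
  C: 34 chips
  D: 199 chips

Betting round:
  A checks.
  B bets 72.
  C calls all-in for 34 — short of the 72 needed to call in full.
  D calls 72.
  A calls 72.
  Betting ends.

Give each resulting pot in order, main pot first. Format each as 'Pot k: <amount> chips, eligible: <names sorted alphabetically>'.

Contributions: A=72, B=72, C=34, D=72
Pot levels (distinct totals of non-folded players): 34, 72
Layer 1-34: 34 each from A, B, C, D = 34*4 = 136 chips; eligible A, B, C, D
Layer 35-72: 38 each from A, B, D = 38*3 = 114 chips; eligible A, B, D

Pot 1: 136 chips, eligible: A, B, C, D
Pot 2: 114 chips, eligible: A, B, D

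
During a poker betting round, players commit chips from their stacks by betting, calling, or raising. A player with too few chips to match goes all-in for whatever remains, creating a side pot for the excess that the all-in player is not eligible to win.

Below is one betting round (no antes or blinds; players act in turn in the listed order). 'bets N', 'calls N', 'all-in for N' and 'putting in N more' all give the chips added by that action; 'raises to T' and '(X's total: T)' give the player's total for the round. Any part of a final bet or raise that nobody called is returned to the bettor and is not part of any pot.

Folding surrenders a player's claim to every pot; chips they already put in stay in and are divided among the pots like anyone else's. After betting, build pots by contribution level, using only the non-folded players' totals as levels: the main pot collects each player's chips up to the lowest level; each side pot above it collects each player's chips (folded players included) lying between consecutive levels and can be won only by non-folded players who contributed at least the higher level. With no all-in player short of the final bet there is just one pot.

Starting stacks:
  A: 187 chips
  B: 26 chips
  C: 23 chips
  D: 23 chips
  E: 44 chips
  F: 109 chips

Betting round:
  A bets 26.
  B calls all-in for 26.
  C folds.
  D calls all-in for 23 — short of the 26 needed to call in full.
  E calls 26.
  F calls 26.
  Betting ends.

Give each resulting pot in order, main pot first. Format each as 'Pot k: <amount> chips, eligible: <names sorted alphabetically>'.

Pot 1: 115 chips, eligible: A, B, D, E, F
Pot 2: 12 chips, eligible: A, B, E, F

Derivation:
Contributions: A=26, B=26, D=23, E=26, F=26
Folded: C
Pot levels (distinct totals of non-folded players): 23, 26
Layer 1-23: 23 each from A, B, D, E, F = 23*5 = 115 chips; eligible A, B, D, E, F
Layer 24-26: 3 each from A, B, E, F = 3*4 = 12 chips; eligible A, B, E, F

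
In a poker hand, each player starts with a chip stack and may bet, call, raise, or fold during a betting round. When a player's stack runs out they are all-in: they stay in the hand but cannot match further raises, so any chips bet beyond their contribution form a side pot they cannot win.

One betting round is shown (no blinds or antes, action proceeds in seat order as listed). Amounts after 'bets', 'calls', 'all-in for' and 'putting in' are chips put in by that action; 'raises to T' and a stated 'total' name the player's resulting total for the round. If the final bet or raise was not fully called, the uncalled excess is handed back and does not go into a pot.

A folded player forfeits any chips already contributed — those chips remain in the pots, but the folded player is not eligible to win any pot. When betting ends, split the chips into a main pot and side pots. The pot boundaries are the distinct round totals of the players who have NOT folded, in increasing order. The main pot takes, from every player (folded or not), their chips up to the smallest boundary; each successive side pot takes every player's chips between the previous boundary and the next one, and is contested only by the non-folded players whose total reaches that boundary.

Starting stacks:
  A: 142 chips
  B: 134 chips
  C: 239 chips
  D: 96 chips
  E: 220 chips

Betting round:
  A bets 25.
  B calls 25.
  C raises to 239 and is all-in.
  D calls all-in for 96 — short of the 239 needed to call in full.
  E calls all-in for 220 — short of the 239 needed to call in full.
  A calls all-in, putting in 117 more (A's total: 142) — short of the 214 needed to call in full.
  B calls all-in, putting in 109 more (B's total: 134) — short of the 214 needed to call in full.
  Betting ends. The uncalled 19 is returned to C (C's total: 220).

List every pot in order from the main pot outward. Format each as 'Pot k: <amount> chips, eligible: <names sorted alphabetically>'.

Contributions (after 19 returned to C): A=142, B=134, C=220, D=96, E=220
Pot levels (distinct totals of non-folded players): 96, 134, 142, 220
Layer 1-96: 96 each from A, B, C, D, E = 96*5 = 480 chips; eligible A, B, C, D, E
Layer 97-134: 38 each from A, B, C, E = 38*4 = 152 chips; eligible A, B, C, E
Layer 135-142: 8 each from A, C, E = 8*3 = 24 chips; eligible A, C, E
Layer 143-220: 78 each from C, E = 78*2 = 156 chips; eligible C, E

Pot 1: 480 chips, eligible: A, B, C, D, E
Pot 2: 152 chips, eligible: A, B, C, E
Pot 3: 24 chips, eligible: A, C, E
Pot 4: 156 chips, eligible: C, E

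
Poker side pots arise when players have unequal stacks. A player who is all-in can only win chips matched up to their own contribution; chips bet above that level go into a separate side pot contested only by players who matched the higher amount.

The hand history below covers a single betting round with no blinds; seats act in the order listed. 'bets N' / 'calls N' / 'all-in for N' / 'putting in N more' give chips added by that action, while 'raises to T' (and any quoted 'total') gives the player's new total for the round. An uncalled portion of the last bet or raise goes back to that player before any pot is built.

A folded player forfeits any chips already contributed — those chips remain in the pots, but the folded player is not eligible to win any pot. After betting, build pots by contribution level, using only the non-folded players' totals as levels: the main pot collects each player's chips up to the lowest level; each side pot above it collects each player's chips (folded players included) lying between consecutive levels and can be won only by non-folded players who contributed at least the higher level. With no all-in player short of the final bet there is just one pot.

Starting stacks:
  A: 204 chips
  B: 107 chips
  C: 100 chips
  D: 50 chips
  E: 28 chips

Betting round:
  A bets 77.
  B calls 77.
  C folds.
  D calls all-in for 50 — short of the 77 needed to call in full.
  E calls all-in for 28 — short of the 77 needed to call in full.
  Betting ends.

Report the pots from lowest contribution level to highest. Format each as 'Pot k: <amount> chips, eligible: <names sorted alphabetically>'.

Contributions: A=77, B=77, D=50, E=28
Folded: C
Pot levels (distinct totals of non-folded players): 28, 50, 77
Layer 1-28: 28 each from A, B, D, E = 28*4 = 112 chips; eligible A, B, D, E
Layer 29-50: 22 each from A, B, D = 22*3 = 66 chips; eligible A, B, D
Layer 51-77: 27 each from A, B = 27*2 = 54 chips; eligible A, B

Pot 1: 112 chips, eligible: A, B, D, E
Pot 2: 66 chips, eligible: A, B, D
Pot 3: 54 chips, eligible: A, B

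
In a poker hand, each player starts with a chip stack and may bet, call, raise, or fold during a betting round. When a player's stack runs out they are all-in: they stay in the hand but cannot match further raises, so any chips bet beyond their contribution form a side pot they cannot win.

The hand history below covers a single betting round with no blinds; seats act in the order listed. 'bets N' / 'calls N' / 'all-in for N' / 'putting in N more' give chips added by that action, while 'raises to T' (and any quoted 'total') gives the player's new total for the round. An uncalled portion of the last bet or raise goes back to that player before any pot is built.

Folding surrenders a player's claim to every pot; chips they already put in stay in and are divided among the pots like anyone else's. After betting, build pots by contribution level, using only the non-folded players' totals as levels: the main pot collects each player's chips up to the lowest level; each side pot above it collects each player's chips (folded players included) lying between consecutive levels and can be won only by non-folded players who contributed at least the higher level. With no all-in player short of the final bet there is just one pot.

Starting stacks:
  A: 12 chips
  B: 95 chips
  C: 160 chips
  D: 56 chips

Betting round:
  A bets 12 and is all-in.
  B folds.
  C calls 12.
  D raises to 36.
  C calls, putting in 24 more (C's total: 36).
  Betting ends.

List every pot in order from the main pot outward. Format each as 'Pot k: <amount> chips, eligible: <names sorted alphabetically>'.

Pot 1: 36 chips, eligible: A, C, D
Pot 2: 48 chips, eligible: C, D

Derivation:
Contributions: A=12, C=36, D=36
Folded: B
Pot levels (distinct totals of non-folded players): 12, 36
Layer 1-12: 12 each from A, C, D = 12*3 = 36 chips; eligible A, C, D
Layer 13-36: 24 each from C, D = 24*2 = 48 chips; eligible C, D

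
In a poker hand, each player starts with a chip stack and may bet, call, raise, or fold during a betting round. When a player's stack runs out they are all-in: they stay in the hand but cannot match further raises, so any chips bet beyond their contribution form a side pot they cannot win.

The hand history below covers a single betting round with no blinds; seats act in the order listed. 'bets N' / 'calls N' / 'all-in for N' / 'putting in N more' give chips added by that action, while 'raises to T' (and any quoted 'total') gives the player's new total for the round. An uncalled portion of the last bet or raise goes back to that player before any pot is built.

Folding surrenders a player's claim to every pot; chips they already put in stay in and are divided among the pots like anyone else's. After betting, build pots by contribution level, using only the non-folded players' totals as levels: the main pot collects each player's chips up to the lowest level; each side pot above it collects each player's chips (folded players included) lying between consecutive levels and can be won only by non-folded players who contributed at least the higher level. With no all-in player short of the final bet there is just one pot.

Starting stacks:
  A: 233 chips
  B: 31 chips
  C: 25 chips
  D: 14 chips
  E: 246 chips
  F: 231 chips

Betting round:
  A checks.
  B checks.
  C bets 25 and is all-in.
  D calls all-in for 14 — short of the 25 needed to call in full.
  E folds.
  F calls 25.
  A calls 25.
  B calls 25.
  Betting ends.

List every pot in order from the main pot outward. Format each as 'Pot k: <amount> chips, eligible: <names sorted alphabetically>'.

Contributions: A=25, B=25, C=25, D=14, F=25
Folded: E
Pot levels (distinct totals of non-folded players): 14, 25
Layer 1-14: 14 each from A, B, C, D, F = 14*5 = 70 chips; eligible A, B, C, D, F
Layer 15-25: 11 each from A, B, C, F = 11*4 = 44 chips; eligible A, B, C, F

Pot 1: 70 chips, eligible: A, B, C, D, F
Pot 2: 44 chips, eligible: A, B, C, F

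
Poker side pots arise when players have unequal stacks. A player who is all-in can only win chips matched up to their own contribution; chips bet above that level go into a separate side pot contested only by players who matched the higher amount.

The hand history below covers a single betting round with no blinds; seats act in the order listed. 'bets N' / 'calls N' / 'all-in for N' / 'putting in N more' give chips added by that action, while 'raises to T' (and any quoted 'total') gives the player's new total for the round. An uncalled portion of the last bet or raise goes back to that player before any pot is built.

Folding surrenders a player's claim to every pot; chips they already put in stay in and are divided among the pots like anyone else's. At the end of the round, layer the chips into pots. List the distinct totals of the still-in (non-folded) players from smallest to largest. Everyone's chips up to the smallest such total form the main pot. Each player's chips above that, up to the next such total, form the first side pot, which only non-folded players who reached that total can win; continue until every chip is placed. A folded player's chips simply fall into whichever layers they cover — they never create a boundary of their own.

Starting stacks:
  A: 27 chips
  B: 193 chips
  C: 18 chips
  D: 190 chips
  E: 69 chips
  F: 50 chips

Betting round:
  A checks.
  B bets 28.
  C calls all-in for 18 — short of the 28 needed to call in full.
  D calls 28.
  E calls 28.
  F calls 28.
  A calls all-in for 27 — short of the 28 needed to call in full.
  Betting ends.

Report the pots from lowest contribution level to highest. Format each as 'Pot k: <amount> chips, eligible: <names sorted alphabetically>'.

Pot 1: 108 chips, eligible: A, B, C, D, E, F
Pot 2: 45 chips, eligible: A, B, D, E, F
Pot 3: 4 chips, eligible: B, D, E, F

Derivation:
Contributions: A=27, B=28, C=18, D=28, E=28, F=28
Pot levels (distinct totals of non-folded players): 18, 27, 28
Layer 1-18: 18 each from A, B, C, D, E, F = 18*6 = 108 chips; eligible A, B, C, D, E, F
Layer 19-27: 9 each from A, B, D, E, F = 9*5 = 45 chips; eligible A, B, D, E, F
Layer 28-28: 1 each from B, D, E, F = 1*4 = 4 chips; eligible B, D, E, F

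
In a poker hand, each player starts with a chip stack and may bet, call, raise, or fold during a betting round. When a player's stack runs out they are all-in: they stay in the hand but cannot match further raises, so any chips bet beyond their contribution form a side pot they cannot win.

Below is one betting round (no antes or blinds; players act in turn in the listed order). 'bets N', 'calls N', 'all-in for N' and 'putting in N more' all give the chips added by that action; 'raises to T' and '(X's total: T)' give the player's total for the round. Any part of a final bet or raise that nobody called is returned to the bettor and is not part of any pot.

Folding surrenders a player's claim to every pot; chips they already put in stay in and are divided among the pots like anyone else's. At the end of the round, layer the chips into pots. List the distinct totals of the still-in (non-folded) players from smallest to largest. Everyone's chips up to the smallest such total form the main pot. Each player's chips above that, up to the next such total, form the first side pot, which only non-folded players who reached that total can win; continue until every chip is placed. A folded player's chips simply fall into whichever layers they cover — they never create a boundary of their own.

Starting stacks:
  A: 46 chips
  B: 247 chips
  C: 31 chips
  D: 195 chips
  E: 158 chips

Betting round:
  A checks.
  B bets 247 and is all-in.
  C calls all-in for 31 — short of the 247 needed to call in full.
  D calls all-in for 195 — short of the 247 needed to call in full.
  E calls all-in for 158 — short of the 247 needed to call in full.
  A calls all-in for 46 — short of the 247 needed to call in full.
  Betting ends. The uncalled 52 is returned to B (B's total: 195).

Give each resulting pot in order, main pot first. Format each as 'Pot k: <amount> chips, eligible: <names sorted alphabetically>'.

Pot 1: 155 chips, eligible: A, B, C, D, E
Pot 2: 60 chips, eligible: A, B, D, E
Pot 3: 336 chips, eligible: B, D, E
Pot 4: 74 chips, eligible: B, D

Derivation:
Contributions (after 52 returned to B): A=46, B=195, C=31, D=195, E=158
Pot levels (distinct totals of non-folded players): 31, 46, 158, 195
Layer 1-31: 31 each from A, B, C, D, E = 31*5 = 155 chips; eligible A, B, C, D, E
Layer 32-46: 15 each from A, B, D, E = 15*4 = 60 chips; eligible A, B, D, E
Layer 47-158: 112 each from B, D, E = 112*3 = 336 chips; eligible B, D, E
Layer 159-195: 37 each from B, D = 37*2 = 74 chips; eligible B, D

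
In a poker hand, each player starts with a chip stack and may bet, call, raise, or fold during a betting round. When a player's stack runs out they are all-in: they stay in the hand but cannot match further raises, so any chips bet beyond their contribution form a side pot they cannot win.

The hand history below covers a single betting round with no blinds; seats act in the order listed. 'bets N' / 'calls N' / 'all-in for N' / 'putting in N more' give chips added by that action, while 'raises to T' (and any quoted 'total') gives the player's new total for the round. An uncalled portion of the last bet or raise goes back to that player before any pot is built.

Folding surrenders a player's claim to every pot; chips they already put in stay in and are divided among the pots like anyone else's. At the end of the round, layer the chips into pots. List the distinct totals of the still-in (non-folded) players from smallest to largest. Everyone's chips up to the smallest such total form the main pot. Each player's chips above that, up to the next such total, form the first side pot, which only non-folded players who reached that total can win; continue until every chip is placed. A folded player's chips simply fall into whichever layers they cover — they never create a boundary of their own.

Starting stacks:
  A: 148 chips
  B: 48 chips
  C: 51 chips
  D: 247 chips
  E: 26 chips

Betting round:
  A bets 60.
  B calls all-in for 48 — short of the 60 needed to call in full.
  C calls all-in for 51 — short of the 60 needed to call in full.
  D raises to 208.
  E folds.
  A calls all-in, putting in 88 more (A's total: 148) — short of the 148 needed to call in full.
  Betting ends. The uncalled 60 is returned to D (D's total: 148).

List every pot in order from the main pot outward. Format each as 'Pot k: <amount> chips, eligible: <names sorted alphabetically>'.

Contributions (after 60 returned to D): A=148, B=48, C=51, D=148
Folded: E
Pot levels (distinct totals of non-folded players): 48, 51, 148
Layer 1-48: 48 each from A, B, C, D = 48*4 = 192 chips; eligible A, B, C, D
Layer 49-51: 3 each from A, C, D = 3*3 = 9 chips; eligible A, C, D
Layer 52-148: 97 each from A, D = 97*2 = 194 chips; eligible A, D

Pot 1: 192 chips, eligible: A, B, C, D
Pot 2: 9 chips, eligible: A, C, D
Pot 3: 194 chips, eligible: A, D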